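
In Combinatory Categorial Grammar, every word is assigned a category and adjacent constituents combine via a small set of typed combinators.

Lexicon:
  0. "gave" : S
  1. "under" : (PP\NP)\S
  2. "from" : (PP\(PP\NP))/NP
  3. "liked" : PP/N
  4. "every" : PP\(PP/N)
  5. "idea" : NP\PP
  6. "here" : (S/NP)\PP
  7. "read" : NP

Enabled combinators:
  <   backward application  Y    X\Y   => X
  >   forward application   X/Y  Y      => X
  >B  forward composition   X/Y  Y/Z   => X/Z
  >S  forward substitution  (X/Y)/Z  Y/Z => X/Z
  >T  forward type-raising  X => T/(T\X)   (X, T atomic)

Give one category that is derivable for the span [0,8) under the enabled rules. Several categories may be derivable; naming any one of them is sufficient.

S

[0,8] S   >
  [0,7] S/NP   <
    [0,6] PP   <
      [0,2] PP\NP   <
        [0,1] "gave" : S
        [1,2] "under" : (PP\NP)\S
      [2,6] PP\(PP\NP)   >
        [2,3] "from" : (PP\(PP\NP))/NP
        [3,6] NP   <
          [3,5] PP   <
            [3,4] "liked" : PP/N
            [4,5] "every" : PP\(PP/N)
          [5,6] "idea" : NP\PP
    [6,7] "here" : (S/NP)\PP
  [7,8] "read" : NP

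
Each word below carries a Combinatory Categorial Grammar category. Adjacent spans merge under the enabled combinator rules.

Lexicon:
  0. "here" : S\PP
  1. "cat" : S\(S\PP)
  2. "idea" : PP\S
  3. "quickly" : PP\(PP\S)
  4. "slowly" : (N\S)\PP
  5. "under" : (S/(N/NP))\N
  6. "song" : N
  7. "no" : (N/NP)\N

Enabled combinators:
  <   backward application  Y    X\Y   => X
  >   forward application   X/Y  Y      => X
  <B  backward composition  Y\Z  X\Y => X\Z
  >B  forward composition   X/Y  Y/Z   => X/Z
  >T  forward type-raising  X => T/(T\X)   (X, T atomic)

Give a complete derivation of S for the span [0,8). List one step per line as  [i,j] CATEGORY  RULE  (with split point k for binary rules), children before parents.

[0,8] S   >
  [0,6] S/(N/NP)   <
    [0,5] N   <
      [0,2] S   <
        [0,1] "here" : S\PP
        [1,2] "cat" : S\(S\PP)
      [2,5] N\S   <
        [2,4] PP   <
          [2,3] "idea" : PP\S
          [3,4] "quickly" : PP\(PP\S)
        [4,5] "slowly" : (N\S)\PP
    [5,6] "under" : (S/(N/NP))\N
  [6,8] N/NP   <
    [6,7] "song" : N
    [7,8] "no" : (N/NP)\N

[0,1] S\PP  lex  "here"
[1,2] S\(S\PP)  lex  "cat"
[0,2] S  <  k=1
[2,3] PP\S  lex  "idea"
[3,4] PP\(PP\S)  lex  "quickly"
[2,4] PP  <  k=3
[4,5] (N\S)\PP  lex  "slowly"
[2,5] N\S  <  k=4
[0,5] N  <  k=2
[5,6] (S/(N/NP))\N  lex  "under"
[0,6] S/(N/NP)  <  k=5
[6,7] N  lex  "song"
[7,8] (N/NP)\N  lex  "no"
[6,8] N/NP  <  k=7
[0,8] S  >  k=6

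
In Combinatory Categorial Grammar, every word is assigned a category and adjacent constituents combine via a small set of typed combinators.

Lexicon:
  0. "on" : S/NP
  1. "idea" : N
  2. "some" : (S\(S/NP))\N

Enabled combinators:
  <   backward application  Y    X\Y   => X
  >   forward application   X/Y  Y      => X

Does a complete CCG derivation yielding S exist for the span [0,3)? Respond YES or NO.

YES

[0,3] S   <
  [0,1] "on" : S/NP
  [1,3] S\(S/NP)   <
    [1,2] "idea" : N
    [2,3] "some" : (S\(S/NP))\N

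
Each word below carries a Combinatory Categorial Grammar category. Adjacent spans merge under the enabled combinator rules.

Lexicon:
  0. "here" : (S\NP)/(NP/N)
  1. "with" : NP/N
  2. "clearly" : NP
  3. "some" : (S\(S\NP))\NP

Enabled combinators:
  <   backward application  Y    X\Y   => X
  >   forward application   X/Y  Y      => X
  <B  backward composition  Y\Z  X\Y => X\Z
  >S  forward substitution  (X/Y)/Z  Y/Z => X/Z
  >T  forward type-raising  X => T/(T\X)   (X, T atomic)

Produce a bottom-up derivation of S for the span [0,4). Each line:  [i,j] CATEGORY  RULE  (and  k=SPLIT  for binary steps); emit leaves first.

[0,1] (S\NP)/(NP/N)  lex  "here"
[1,2] NP/N  lex  "with"
[0,2] S\NP  >  k=1
[2,3] NP  lex  "clearly"
[3,4] (S\(S\NP))\NP  lex  "some"
[2,4] S\(S\NP)  <  k=3
[0,4] S  <  k=2

[0,4] S   <
  [0,2] S\NP   >
    [0,1] "here" : (S\NP)/(NP/N)
    [1,2] "with" : NP/N
  [2,4] S\(S\NP)   <
    [2,3] "clearly" : NP
    [3,4] "some" : (S\(S\NP))\NP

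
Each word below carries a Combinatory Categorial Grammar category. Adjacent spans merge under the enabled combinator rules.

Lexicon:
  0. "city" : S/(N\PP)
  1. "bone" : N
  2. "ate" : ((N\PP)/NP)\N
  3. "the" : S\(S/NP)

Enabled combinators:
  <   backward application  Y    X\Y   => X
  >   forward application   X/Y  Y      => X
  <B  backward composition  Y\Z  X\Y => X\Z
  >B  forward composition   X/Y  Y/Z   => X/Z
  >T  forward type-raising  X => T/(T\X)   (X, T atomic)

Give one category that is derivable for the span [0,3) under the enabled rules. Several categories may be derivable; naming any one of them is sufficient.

S/NP

[0,4] S   <
  [0,3] S/NP   >B
    [0,1] "city" : S/(N\PP)
    [1,3] (N\PP)/NP   <
      [1,2] "bone" : N
      [2,3] "ate" : ((N\PP)/NP)\N
  [3,4] "the" : S\(S/NP)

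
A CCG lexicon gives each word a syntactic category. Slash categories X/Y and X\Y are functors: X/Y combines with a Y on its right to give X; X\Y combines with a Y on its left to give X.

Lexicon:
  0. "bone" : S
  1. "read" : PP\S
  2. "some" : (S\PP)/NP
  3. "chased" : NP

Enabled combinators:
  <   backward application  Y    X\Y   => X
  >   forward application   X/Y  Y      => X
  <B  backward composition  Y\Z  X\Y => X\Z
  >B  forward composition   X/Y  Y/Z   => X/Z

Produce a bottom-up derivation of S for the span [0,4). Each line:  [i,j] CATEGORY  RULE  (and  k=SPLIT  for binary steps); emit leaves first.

[0,4] S   <
  [0,2] PP   <
    [0,1] "bone" : S
    [1,2] "read" : PP\S
  [2,4] S\PP   >
    [2,3] "some" : (S\PP)/NP
    [3,4] "chased" : NP

[0,1] S  lex  "bone"
[1,2] PP\S  lex  "read"
[0,2] PP  <  k=1
[2,3] (S\PP)/NP  lex  "some"
[3,4] NP  lex  "chased"
[2,4] S\PP  >  k=3
[0,4] S  <  k=2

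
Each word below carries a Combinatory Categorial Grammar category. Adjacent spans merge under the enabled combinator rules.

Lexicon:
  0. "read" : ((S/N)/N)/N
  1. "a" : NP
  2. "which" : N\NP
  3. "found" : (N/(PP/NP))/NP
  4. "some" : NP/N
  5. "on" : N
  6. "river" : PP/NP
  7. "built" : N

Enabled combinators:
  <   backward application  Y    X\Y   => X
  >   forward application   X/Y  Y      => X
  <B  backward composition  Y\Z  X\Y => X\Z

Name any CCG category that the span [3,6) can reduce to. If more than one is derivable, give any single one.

[0,8] S   >
  [0,7] S/N   >
    [0,3] (S/N)/N   >
      [0,1] "read" : ((S/N)/N)/N
      [1,3] N   <
        [1,2] "a" : NP
        [2,3] "which" : N\NP
    [3,7] N   >
      [3,6] N/(PP/NP)   >
        [3,4] "found" : (N/(PP/NP))/NP
        [4,6] NP   >
          [4,5] "some" : NP/N
          [5,6] "on" : N
      [6,7] "river" : PP/NP
  [7,8] "built" : N

N/(PP/NP)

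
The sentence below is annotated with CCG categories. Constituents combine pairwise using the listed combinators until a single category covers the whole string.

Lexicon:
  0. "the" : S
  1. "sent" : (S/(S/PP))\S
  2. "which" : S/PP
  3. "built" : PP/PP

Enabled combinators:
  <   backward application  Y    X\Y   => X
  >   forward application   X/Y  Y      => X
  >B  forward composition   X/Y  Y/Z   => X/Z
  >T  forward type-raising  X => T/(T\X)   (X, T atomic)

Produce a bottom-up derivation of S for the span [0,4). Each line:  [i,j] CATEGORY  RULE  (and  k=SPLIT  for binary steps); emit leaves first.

[0,1] S  lex  "the"
[1,2] (S/(S/PP))\S  lex  "sent"
[0,2] S/(S/PP)  <  k=1
[2,3] S/PP  lex  "which"
[3,4] PP/PP  lex  "built"
[2,4] S/PP  >B  k=3
[0,4] S  >  k=2

[0,4] S   >
  [0,2] S/(S/PP)   <
    [0,1] "the" : S
    [1,2] "sent" : (S/(S/PP))\S
  [2,4] S/PP   >B
    [2,3] "which" : S/PP
    [3,4] "built" : PP/PP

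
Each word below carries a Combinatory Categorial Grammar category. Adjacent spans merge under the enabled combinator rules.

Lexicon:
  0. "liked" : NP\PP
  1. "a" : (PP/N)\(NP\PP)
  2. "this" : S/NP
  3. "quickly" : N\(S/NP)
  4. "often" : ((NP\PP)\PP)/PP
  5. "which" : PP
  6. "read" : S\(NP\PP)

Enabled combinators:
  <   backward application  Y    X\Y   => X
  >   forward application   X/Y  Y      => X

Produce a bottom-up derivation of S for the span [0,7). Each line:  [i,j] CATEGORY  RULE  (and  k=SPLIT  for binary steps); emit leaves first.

[0,7] S   <
  [0,6] NP\PP   <
    [0,4] PP   >
      [0,2] PP/N   <
        [0,1] "liked" : NP\PP
        [1,2] "a" : (PP/N)\(NP\PP)
      [2,4] N   <
        [2,3] "this" : S/NP
        [3,4] "quickly" : N\(S/NP)
    [4,6] (NP\PP)\PP   >
      [4,5] "often" : ((NP\PP)\PP)/PP
      [5,6] "which" : PP
  [6,7] "read" : S\(NP\PP)

[0,1] NP\PP  lex  "liked"
[1,2] (PP/N)\(NP\PP)  lex  "a"
[0,2] PP/N  <  k=1
[2,3] S/NP  lex  "this"
[3,4] N\(S/NP)  lex  "quickly"
[2,4] N  <  k=3
[0,4] PP  >  k=2
[4,5] ((NP\PP)\PP)/PP  lex  "often"
[5,6] PP  lex  "which"
[4,6] (NP\PP)\PP  >  k=5
[0,6] NP\PP  <  k=4
[6,7] S\(NP\PP)  lex  "read"
[0,7] S  <  k=6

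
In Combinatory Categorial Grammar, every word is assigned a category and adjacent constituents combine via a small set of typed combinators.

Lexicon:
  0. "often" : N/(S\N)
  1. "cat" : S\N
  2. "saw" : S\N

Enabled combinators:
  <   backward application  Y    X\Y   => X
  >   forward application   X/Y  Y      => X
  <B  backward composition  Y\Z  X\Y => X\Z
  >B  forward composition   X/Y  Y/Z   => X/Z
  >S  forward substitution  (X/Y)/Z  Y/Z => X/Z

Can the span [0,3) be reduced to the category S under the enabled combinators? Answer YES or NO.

YES

[0,3] S   <
  [0,2] N   >
    [0,1] "often" : N/(S\N)
    [1,2] "cat" : S\N
  [2,3] "saw" : S\N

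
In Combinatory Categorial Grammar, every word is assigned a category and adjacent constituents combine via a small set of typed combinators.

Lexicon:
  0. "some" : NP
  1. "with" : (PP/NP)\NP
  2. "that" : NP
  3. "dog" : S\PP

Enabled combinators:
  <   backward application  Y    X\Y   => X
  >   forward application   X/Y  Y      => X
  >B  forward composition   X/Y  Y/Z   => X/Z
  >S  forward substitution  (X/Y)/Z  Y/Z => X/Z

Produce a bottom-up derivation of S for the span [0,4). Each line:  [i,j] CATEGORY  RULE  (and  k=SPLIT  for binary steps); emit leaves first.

[0,4] S   <
  [0,3] PP   >
    [0,2] PP/NP   <
      [0,1] "some" : NP
      [1,2] "with" : (PP/NP)\NP
    [2,3] "that" : NP
  [3,4] "dog" : S\PP

[0,1] NP  lex  "some"
[1,2] (PP/NP)\NP  lex  "with"
[0,2] PP/NP  <  k=1
[2,3] NP  lex  "that"
[0,3] PP  >  k=2
[3,4] S\PP  lex  "dog"
[0,4] S  <  k=3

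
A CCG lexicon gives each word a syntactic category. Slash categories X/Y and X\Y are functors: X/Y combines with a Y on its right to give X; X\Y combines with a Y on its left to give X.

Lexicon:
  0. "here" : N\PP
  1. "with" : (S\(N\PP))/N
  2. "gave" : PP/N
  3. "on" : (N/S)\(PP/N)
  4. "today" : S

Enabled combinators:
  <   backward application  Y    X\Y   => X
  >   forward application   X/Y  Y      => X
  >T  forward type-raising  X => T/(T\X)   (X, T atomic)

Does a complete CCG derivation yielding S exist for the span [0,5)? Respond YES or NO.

[0,5] S   <
  [0,1] "here" : N\PP
  [1,5] S\(N\PP)   >
    [1,2] "with" : (S\(N\PP))/N
    [2,5] N   >
      [2,4] N/S   <
        [2,3] "gave" : PP/N
        [3,4] "on" : (N/S)\(PP/N)
      [4,5] "today" : S

YES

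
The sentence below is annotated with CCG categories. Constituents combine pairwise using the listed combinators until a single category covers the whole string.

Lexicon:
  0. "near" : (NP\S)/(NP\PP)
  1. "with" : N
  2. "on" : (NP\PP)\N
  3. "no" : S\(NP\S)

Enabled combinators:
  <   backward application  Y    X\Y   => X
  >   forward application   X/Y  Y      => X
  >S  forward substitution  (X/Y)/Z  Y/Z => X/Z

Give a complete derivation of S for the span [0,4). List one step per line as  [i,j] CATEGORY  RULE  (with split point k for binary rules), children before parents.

[0,1] (NP\S)/(NP\PP)  lex  "near"
[1,2] N  lex  "with"
[2,3] (NP\PP)\N  lex  "on"
[1,3] NP\PP  <  k=2
[0,3] NP\S  >  k=1
[3,4] S\(NP\S)  lex  "no"
[0,4] S  <  k=3

[0,4] S   <
  [0,3] NP\S   >
    [0,1] "near" : (NP\S)/(NP\PP)
    [1,3] NP\PP   <
      [1,2] "with" : N
      [2,3] "on" : (NP\PP)\N
  [3,4] "no" : S\(NP\S)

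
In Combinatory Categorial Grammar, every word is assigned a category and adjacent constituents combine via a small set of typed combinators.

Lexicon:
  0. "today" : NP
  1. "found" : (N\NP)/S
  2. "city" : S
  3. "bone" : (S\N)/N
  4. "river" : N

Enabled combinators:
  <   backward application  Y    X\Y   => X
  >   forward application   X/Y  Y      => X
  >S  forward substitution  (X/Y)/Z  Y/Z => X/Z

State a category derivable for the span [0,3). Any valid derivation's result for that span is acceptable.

N

[0,5] S   <
  [0,3] N   <
    [0,1] "today" : NP
    [1,3] N\NP   >
      [1,2] "found" : (N\NP)/S
      [2,3] "city" : S
  [3,5] S\N   >
    [3,4] "bone" : (S\N)/N
    [4,5] "river" : N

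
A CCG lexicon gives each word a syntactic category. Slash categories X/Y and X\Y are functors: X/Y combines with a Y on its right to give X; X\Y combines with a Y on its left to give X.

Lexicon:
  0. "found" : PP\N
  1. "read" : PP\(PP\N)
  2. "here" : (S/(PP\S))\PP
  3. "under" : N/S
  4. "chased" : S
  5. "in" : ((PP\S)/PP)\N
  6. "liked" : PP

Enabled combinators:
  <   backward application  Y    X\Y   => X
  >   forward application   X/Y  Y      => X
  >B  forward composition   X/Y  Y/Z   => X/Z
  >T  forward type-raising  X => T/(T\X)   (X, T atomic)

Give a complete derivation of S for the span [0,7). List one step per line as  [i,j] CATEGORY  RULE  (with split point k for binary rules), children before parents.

[0,7] S   >
  [0,3] S/(PP\S)   <
    [0,2] PP   <
      [0,1] "found" : PP\N
      [1,2] "read" : PP\(PP\N)
    [2,3] "here" : (S/(PP\S))\PP
  [3,7] PP\S   >
    [3,6] (PP\S)/PP   <
      [3,5] N   >
        [3,4] "under" : N/S
        [4,5] "chased" : S
      [5,6] "in" : ((PP\S)/PP)\N
    [6,7] "liked" : PP

[0,1] PP\N  lex  "found"
[1,2] PP\(PP\N)  lex  "read"
[0,2] PP  <  k=1
[2,3] (S/(PP\S))\PP  lex  "here"
[0,3] S/(PP\S)  <  k=2
[3,4] N/S  lex  "under"
[4,5] S  lex  "chased"
[3,5] N  >  k=4
[5,6] ((PP\S)/PP)\N  lex  "in"
[3,6] (PP\S)/PP  <  k=5
[6,7] PP  lex  "liked"
[3,7] PP\S  >  k=6
[0,7] S  >  k=3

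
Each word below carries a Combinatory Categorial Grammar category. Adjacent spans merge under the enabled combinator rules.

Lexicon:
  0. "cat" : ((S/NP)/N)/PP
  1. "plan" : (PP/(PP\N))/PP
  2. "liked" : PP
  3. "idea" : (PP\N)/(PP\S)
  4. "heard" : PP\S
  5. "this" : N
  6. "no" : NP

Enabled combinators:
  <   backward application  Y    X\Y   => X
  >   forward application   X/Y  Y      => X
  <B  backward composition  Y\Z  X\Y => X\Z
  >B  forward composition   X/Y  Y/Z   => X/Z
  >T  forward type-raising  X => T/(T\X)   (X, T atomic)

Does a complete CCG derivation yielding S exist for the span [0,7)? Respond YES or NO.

[0,7] S   >
  [0,6] S/NP   >
    [0,5] (S/NP)/N   >
      [0,1] "cat" : ((S/NP)/N)/PP
      [1,5] PP   >
        [1,3] PP/(PP\N)   >
          [1,2] "plan" : (PP/(PP\N))/PP
          [2,3] "liked" : PP
        [3,5] PP\N   >
          [3,4] "idea" : (PP\N)/(PP\S)
          [4,5] "heard" : PP\S
    [5,6] "this" : N
  [6,7] "no" : NP

YES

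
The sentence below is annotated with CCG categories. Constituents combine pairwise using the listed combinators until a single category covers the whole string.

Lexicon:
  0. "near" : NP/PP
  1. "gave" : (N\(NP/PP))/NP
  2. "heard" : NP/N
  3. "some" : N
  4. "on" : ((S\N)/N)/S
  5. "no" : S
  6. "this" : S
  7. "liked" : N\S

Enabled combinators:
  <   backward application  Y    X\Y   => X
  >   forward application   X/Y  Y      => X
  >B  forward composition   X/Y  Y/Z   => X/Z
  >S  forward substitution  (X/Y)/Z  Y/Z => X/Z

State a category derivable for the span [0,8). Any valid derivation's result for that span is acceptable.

[0,8] S   <
  [0,4] N   <
    [0,1] "near" : NP/PP
    [1,4] N\(NP/PP)   >
      [1,2] "gave" : (N\(NP/PP))/NP
      [2,4] NP   >
        [2,3] "heard" : NP/N
        [3,4] "some" : N
  [4,8] S\N   >
    [4,6] (S\N)/N   >
      [4,5] "on" : ((S\N)/N)/S
      [5,6] "no" : S
    [6,8] N   <
      [6,7] "this" : S
      [7,8] "liked" : N\S

S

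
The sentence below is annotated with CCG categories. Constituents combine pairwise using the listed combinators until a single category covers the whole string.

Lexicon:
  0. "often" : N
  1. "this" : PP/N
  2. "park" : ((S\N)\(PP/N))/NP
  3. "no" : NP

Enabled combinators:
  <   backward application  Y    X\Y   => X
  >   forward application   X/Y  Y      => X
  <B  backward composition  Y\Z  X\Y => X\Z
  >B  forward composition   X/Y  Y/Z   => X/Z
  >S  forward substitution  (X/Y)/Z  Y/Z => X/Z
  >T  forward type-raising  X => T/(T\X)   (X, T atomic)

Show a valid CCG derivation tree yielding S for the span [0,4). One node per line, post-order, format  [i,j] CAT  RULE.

[0,1] N  lex  "often"
[0,1] S/(S\N)  >T
[1,2] PP/N  lex  "this"
[2,3] ((S\N)\(PP/N))/NP  lex  "park"
[3,4] NP  lex  "no"
[2,4] (S\N)\(PP/N)  >  k=3
[1,4] S\N  <  k=2
[0,4] S  >  k=1

[0,4] S   >
  [0,1] S/(S\N)   >T
    [0,1] "often" : N
  [1,4] S\N   <
    [1,2] "this" : PP/N
    [2,4] (S\N)\(PP/N)   >
      [2,3] "park" : ((S\N)\(PP/N))/NP
      [3,4] "no" : NP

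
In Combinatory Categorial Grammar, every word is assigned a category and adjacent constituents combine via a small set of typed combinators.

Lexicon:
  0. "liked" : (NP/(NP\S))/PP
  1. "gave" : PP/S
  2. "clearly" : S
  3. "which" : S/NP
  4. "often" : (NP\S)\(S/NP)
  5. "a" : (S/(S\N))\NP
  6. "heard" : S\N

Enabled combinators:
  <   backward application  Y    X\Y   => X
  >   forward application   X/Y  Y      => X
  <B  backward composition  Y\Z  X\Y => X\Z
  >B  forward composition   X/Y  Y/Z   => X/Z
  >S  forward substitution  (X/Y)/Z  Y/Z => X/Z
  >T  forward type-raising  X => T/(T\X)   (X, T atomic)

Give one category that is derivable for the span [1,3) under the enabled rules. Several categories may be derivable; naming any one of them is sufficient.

PP

[0,7] S   >
  [0,6] S/(S\N)   <
    [0,5] NP   >
      [0,3] NP/(NP\S)   >
        [0,1] "liked" : (NP/(NP\S))/PP
        [1,3] PP   >
          [1,2] "gave" : PP/S
          [2,3] "clearly" : S
      [3,5] NP\S   <
        [3,4] "which" : S/NP
        [4,5] "often" : (NP\S)\(S/NP)
    [5,6] "a" : (S/(S\N))\NP
  [6,7] "heard" : S\N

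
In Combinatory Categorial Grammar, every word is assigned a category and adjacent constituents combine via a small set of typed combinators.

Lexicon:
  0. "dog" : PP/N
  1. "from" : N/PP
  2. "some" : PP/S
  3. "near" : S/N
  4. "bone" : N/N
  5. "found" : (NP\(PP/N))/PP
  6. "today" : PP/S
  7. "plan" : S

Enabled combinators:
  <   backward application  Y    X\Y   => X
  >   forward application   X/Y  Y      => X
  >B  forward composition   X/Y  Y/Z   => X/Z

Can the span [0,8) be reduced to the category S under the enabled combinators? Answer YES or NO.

PP/N N/PP PP/S S/N N/N (NP\(PP/N))/PP PP/S S
CKY chart[0,8] = {NP}; S ∉ chart

NO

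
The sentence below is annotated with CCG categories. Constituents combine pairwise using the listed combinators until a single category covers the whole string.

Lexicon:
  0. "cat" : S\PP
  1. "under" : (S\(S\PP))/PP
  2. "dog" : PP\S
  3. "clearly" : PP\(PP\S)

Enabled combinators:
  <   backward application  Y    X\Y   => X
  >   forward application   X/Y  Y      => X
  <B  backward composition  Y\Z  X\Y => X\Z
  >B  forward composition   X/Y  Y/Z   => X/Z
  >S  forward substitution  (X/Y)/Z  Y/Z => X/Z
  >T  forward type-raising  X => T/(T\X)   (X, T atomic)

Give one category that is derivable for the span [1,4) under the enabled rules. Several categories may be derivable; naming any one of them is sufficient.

S\(S\PP)

[0,4] S   <
  [0,1] "cat" : S\PP
  [1,4] S\(S\PP)   >
    [1,2] "under" : (S\(S\PP))/PP
    [2,4] PP   <
      [2,3] "dog" : PP\S
      [3,4] "clearly" : PP\(PP\S)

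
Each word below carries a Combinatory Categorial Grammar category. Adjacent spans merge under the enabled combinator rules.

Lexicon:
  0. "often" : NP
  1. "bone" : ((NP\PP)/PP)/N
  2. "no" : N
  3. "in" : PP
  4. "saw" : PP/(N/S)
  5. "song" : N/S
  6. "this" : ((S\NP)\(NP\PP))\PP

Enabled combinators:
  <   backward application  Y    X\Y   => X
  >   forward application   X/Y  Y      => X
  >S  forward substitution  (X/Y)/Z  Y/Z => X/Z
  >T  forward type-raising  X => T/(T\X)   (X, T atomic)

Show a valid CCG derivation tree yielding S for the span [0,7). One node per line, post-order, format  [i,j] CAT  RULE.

[0,1] NP  lex  "often"
[1,2] ((NP\PP)/PP)/N  lex  "bone"
[2,3] N  lex  "no"
[1,3] (NP\PP)/PP  >  k=2
[3,4] PP  lex  "in"
[1,4] NP\PP  >  k=3
[4,5] PP/(N/S)  lex  "saw"
[5,6] N/S  lex  "song"
[4,6] PP  >  k=5
[6,7] ((S\NP)\(NP\PP))\PP  lex  "this"
[4,7] (S\NP)\(NP\PP)  <  k=6
[1,7] S\NP  <  k=4
[0,7] S  <  k=1

[0,7] S   <
  [0,1] "often" : NP
  [1,7] S\NP   <
    [1,4] NP\PP   >
      [1,3] (NP\PP)/PP   >
        [1,2] "bone" : ((NP\PP)/PP)/N
        [2,3] "no" : N
      [3,4] "in" : PP
    [4,7] (S\NP)\(NP\PP)   <
      [4,6] PP   >
        [4,5] "saw" : PP/(N/S)
        [5,6] "song" : N/S
      [6,7] "this" : ((S\NP)\(NP\PP))\PP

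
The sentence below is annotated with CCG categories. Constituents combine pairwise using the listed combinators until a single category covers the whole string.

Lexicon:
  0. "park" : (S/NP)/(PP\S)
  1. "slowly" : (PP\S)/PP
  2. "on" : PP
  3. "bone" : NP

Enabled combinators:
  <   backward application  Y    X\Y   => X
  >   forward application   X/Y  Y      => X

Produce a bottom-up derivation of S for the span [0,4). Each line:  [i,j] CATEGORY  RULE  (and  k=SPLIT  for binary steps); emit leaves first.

[0,1] (S/NP)/(PP\S)  lex  "park"
[1,2] (PP\S)/PP  lex  "slowly"
[2,3] PP  lex  "on"
[1,3] PP\S  >  k=2
[0,3] S/NP  >  k=1
[3,4] NP  lex  "bone"
[0,4] S  >  k=3

[0,4] S   >
  [0,3] S/NP   >
    [0,1] "park" : (S/NP)/(PP\S)
    [1,3] PP\S   >
      [1,2] "slowly" : (PP\S)/PP
      [2,3] "on" : PP
  [3,4] "bone" : NP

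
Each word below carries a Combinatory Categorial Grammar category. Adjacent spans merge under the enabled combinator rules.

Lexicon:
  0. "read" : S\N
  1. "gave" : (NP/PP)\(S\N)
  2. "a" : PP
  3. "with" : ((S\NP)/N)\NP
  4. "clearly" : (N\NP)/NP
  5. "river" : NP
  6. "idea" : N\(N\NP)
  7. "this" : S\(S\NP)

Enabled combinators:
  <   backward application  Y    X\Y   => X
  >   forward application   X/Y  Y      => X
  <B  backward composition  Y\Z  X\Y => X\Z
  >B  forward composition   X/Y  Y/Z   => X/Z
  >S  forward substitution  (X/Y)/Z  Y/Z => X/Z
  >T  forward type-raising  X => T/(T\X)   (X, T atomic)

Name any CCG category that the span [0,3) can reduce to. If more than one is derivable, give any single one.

[0,8] S   <
  [0,7] S\NP   >
    [0,4] (S\NP)/N   <
      [0,3] NP   >
        [0,2] NP/PP   <
          [0,1] "read" : S\N
          [1,2] "gave" : (NP/PP)\(S\N)
        [2,3] "a" : PP
      [3,4] "with" : ((S\NP)/N)\NP
    [4,7] N   <
      [4,6] N\NP   >
        [4,5] "clearly" : (N\NP)/NP
        [5,6] "river" : NP
      [6,7] "idea" : N\(N\NP)
  [7,8] "this" : S\(S\NP)

NP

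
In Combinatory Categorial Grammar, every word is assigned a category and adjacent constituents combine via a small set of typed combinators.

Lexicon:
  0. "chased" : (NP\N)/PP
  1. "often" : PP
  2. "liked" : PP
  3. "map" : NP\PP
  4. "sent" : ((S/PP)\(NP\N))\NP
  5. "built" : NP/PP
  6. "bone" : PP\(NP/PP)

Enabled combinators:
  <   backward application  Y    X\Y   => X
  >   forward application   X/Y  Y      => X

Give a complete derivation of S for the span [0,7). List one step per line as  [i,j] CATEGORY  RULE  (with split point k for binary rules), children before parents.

[0,7] S   >
  [0,5] S/PP   <
    [0,2] NP\N   >
      [0,1] "chased" : (NP\N)/PP
      [1,2] "often" : PP
    [2,5] (S/PP)\(NP\N)   <
      [2,4] NP   <
        [2,3] "liked" : PP
        [3,4] "map" : NP\PP
      [4,5] "sent" : ((S/PP)\(NP\N))\NP
  [5,7] PP   <
    [5,6] "built" : NP/PP
    [6,7] "bone" : PP\(NP/PP)

[0,1] (NP\N)/PP  lex  "chased"
[1,2] PP  lex  "often"
[0,2] NP\N  >  k=1
[2,3] PP  lex  "liked"
[3,4] NP\PP  lex  "map"
[2,4] NP  <  k=3
[4,5] ((S/PP)\(NP\N))\NP  lex  "sent"
[2,5] (S/PP)\(NP\N)  <  k=4
[0,5] S/PP  <  k=2
[5,6] NP/PP  lex  "built"
[6,7] PP\(NP/PP)  lex  "bone"
[5,7] PP  <  k=6
[0,7] S  >  k=5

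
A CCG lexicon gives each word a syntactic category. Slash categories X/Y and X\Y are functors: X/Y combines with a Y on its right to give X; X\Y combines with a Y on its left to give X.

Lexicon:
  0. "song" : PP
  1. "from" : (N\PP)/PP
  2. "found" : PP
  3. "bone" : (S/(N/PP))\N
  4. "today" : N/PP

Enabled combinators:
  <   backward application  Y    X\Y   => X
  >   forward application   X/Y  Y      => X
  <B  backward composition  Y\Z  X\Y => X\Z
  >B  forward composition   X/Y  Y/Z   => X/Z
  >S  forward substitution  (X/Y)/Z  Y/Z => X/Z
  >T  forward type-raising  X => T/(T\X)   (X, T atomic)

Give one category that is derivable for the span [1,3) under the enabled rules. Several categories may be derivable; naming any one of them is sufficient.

[0,5] S   >
  [0,4] S/(N/PP)   <
    [0,3] N   >
      [0,1] N/(N\PP)   >T
        [0,1] "song" : PP
      [1,3] N\PP   >
        [1,2] "from" : (N\PP)/PP
        [2,3] "found" : PP
    [3,4] "bone" : (S/(N/PP))\N
  [4,5] "today" : N/PP

N\PP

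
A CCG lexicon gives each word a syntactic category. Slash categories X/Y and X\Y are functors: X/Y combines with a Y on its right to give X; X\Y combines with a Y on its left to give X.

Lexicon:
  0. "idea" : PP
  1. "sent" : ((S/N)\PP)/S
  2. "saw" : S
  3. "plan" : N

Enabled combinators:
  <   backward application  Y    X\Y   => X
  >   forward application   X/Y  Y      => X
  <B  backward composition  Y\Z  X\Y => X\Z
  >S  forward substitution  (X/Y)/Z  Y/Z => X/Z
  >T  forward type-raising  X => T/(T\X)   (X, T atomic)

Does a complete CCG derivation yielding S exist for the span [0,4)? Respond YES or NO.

YES

[0,4] S   >
  [0,3] S/N   <
    [0,1] "idea" : PP
    [1,3] (S/N)\PP   >
      [1,2] "sent" : ((S/N)\PP)/S
      [2,3] "saw" : S
  [3,4] "plan" : N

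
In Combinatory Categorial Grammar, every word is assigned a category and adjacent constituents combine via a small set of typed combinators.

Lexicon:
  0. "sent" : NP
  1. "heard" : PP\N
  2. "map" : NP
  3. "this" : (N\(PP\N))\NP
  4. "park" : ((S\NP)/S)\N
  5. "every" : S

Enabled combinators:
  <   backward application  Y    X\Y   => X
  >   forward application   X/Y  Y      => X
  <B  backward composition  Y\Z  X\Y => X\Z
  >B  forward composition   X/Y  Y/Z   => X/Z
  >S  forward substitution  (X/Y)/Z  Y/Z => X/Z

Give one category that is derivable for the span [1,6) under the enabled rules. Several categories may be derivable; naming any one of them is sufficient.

[0,6] S   <
  [0,1] "sent" : NP
  [1,6] S\NP   >
    [1,5] (S\NP)/S   <
      [1,4] N   <
        [1,2] "heard" : PP\N
        [2,4] N\(PP\N)   <
          [2,3] "map" : NP
          [3,4] "this" : (N\(PP\N))\NP
      [4,5] "park" : ((S\NP)/S)\N
    [5,6] "every" : S

S\NP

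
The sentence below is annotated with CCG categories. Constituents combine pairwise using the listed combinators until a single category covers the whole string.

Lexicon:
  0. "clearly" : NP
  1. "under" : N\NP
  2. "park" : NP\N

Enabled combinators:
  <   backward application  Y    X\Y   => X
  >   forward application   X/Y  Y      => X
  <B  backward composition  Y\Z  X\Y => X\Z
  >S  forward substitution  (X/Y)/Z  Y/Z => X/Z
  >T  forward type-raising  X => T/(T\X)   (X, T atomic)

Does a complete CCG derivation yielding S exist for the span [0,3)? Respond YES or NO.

NO

NP N\NP NP\N
CKY chart[0,3] = {N/(N\NP), NP, NP/(NP\NP), PP/(PP\NP), S/(S\NP)}; S ∉ chart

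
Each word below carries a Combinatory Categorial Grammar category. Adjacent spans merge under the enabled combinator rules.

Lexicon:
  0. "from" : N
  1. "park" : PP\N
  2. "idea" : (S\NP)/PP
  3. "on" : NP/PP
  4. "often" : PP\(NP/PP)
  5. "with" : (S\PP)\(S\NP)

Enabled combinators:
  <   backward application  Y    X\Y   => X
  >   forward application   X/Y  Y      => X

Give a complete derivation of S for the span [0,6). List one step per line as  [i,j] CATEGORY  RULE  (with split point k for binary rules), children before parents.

[0,1] N  lex  "from"
[1,2] PP\N  lex  "park"
[0,2] PP  <  k=1
[2,3] (S\NP)/PP  lex  "idea"
[3,4] NP/PP  lex  "on"
[4,5] PP\(NP/PP)  lex  "often"
[3,5] PP  <  k=4
[2,5] S\NP  >  k=3
[5,6] (S\PP)\(S\NP)  lex  "with"
[2,6] S\PP  <  k=5
[0,6] S  <  k=2

[0,6] S   <
  [0,2] PP   <
    [0,1] "from" : N
    [1,2] "park" : PP\N
  [2,6] S\PP   <
    [2,5] S\NP   >
      [2,3] "idea" : (S\NP)/PP
      [3,5] PP   <
        [3,4] "on" : NP/PP
        [4,5] "often" : PP\(NP/PP)
    [5,6] "with" : (S\PP)\(S\NP)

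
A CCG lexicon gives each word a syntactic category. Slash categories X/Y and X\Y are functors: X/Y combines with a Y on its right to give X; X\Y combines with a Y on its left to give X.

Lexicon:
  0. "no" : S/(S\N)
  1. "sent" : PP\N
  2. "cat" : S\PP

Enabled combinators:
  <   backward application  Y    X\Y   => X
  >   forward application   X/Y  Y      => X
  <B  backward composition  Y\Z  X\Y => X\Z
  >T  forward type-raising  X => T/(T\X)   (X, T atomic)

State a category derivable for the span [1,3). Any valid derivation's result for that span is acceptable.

[0,3] S   >
  [0,1] "no" : S/(S\N)
  [1,3] S\N   <B
    [1,2] "sent" : PP\N
    [2,3] "cat" : S\PP

S\N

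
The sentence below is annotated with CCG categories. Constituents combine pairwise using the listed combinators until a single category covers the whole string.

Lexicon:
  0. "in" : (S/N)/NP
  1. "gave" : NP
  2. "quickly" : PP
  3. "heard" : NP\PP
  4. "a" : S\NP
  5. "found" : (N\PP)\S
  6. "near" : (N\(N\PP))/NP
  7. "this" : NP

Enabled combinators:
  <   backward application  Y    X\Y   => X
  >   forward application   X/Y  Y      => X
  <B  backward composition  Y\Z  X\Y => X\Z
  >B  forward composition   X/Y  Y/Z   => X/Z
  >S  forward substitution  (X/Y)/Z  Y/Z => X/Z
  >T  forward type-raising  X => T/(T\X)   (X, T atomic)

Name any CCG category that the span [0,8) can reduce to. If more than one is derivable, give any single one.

[0,8] S   >
  [0,2] S/N   >
    [0,1] "in" : (S/N)/NP
    [1,2] "gave" : NP
  [2,8] N   <
    [2,6] N\PP   <
      [2,5] S   <
        [2,3] "quickly" : PP
        [3,5] S\PP   <B
          [3,4] "heard" : NP\PP
          [4,5] "a" : S\NP
      [5,6] "found" : (N\PP)\S
    [6,8] N\(N\PP)   >
      [6,7] "near" : (N\(N\PP))/NP
      [7,8] "this" : NP

S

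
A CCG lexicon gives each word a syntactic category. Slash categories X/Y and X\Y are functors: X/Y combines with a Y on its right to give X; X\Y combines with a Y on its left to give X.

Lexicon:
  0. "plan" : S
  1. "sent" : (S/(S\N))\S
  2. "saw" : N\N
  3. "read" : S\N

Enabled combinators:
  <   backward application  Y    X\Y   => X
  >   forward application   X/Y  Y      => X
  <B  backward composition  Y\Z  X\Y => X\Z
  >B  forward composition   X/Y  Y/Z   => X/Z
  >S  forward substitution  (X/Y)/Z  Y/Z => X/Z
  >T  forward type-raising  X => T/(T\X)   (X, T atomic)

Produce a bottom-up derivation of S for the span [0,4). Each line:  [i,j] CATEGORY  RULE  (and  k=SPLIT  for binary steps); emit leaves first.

[0,4] S   >
  [0,2] S/(S\N)   <
    [0,1] "plan" : S
    [1,2] "sent" : (S/(S\N))\S
  [2,4] S\N   <B
    [2,3] "saw" : N\N
    [3,4] "read" : S\N

[0,1] S  lex  "plan"
[1,2] (S/(S\N))\S  lex  "sent"
[0,2] S/(S\N)  <  k=1
[2,3] N\N  lex  "saw"
[3,4] S\N  lex  "read"
[2,4] S\N  <B  k=3
[0,4] S  >  k=2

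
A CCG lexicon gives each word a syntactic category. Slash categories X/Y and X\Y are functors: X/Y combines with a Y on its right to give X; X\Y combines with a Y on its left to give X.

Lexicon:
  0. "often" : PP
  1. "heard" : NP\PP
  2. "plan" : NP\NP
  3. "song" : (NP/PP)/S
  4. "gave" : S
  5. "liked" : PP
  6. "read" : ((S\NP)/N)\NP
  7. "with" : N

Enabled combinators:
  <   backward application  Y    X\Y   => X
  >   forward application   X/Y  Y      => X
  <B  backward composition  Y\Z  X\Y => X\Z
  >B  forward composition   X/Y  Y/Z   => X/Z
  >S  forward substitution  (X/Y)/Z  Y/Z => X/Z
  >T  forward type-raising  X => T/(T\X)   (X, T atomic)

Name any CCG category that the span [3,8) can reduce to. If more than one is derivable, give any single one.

S\NP

[0,8] S   <
  [0,2] NP   <
    [0,1] "often" : PP
    [1,2] "heard" : NP\PP
  [2,8] S\NP   <B
    [2,3] "plan" : NP\NP
    [3,8] S\NP   >
      [3,7] (S\NP)/N   <
        [3,6] NP   >
          [3,5] NP/PP   >
            [3,4] "song" : (NP/PP)/S
            [4,5] "gave" : S
          [5,6] "liked" : PP
        [6,7] "read" : ((S\NP)/N)\NP
      [7,8] "with" : N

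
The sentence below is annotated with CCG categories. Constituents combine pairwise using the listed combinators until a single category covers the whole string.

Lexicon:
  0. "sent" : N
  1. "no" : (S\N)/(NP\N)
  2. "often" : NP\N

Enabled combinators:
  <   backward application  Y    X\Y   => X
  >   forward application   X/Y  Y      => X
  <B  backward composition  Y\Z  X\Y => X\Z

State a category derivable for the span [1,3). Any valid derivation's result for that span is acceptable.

[0,3] S   <
  [0,1] "sent" : N
  [1,3] S\N   >
    [1,2] "no" : (S\N)/(NP\N)
    [2,3] "often" : NP\N

S\N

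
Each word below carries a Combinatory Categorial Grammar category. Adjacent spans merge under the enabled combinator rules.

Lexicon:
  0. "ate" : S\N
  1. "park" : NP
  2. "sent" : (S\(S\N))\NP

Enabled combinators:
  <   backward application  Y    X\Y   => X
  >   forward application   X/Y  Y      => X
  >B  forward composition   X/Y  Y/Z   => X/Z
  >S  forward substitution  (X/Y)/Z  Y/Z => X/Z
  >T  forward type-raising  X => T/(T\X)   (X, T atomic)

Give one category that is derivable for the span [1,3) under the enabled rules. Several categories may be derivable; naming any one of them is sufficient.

[0,3] S   <
  [0,1] "ate" : S\N
  [1,3] S\(S\N)   <
    [1,2] "park" : NP
    [2,3] "sent" : (S\(S\N))\NP

S\(S\N)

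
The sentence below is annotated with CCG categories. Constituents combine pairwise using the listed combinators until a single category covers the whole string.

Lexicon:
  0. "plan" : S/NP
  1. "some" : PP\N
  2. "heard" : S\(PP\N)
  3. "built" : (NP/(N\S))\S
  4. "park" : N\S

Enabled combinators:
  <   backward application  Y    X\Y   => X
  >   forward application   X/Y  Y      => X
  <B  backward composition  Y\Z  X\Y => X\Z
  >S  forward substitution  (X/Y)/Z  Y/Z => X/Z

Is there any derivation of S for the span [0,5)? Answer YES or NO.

[0,5] S   >
  [0,1] "plan" : S/NP
  [1,5] NP   >
    [1,4] NP/(N\S)   <
      [1,3] S   <
        [1,2] "some" : PP\N
        [2,3] "heard" : S\(PP\N)
      [3,4] "built" : (NP/(N\S))\S
    [4,5] "park" : N\S

YES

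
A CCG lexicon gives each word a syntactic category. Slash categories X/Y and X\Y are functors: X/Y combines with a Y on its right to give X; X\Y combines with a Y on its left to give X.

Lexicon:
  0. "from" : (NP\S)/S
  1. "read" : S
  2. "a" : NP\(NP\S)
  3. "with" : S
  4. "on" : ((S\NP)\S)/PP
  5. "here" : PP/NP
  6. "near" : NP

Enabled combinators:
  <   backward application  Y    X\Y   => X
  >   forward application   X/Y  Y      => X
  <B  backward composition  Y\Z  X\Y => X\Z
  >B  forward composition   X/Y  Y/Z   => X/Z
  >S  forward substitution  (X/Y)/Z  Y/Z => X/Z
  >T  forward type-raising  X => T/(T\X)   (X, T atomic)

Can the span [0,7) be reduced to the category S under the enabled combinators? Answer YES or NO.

YES

[0,7] S   <
  [0,3] NP   <
    [0,2] NP\S   >
      [0,1] "from" : (NP\S)/S
      [1,2] "read" : S
    [2,3] "a" : NP\(NP\S)
  [3,7] S\NP   <
    [3,4] "with" : S
    [4,7] (S\NP)\S   >
      [4,5] "on" : ((S\NP)\S)/PP
      [5,7] PP   >
        [5,6] "here" : PP/NP
        [6,7] "near" : NP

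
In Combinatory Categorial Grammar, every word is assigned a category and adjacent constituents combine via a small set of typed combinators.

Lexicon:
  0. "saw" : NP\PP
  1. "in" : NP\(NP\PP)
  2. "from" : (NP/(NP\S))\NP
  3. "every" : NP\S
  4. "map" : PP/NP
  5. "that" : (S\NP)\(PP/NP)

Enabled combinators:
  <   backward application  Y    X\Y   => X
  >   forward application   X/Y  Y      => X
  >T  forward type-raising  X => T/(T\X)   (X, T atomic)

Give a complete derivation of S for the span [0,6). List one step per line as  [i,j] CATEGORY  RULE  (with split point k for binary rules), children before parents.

[0,1] NP\PP  lex  "saw"
[1,2] NP\(NP\PP)  lex  "in"
[0,2] NP  <  k=1
[2,3] (NP/(NP\S))\NP  lex  "from"
[0,3] NP/(NP\S)  <  k=2
[3,4] NP\S  lex  "every"
[0,4] NP  >  k=3
[4,5] PP/NP  lex  "map"
[5,6] (S\NP)\(PP/NP)  lex  "that"
[4,6] S\NP  <  k=5
[0,6] S  <  k=4

[0,6] S   <
  [0,4] NP   >
    [0,3] NP/(NP\S)   <
      [0,2] NP   <
        [0,1] "saw" : NP\PP
        [1,2] "in" : NP\(NP\PP)
      [2,3] "from" : (NP/(NP\S))\NP
    [3,4] "every" : NP\S
  [4,6] S\NP   <
    [4,5] "map" : PP/NP
    [5,6] "that" : (S\NP)\(PP/NP)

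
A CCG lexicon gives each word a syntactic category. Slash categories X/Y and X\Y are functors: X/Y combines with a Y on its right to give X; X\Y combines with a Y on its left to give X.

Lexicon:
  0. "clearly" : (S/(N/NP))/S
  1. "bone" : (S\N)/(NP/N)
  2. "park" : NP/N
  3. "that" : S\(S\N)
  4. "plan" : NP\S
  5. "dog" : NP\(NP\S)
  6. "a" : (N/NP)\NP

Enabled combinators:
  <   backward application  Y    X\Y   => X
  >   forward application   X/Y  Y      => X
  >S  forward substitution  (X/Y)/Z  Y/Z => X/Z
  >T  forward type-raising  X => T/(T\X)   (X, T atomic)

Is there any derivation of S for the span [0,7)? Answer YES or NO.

[0,7] S   >
  [0,4] S/(N/NP)   >
    [0,1] "clearly" : (S/(N/NP))/S
    [1,4] S   <
      [1,3] S\N   >
        [1,2] "bone" : (S\N)/(NP/N)
        [2,3] "park" : NP/N
      [3,4] "that" : S\(S\N)
  [4,7] N/NP   <
    [4,6] NP   <
      [4,5] "plan" : NP\S
      [5,6] "dog" : NP\(NP\S)
    [6,7] "a" : (N/NP)\NP

YES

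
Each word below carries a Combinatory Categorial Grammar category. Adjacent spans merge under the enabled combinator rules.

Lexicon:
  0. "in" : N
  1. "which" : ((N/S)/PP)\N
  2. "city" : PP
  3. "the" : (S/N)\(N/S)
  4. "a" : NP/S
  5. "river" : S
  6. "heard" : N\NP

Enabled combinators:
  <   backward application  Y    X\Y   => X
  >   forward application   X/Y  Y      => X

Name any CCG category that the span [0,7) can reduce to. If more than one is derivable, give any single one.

S

[0,7] S   >
  [0,4] S/N   <
    [0,3] N/S   >
      [0,2] (N/S)/PP   <
        [0,1] "in" : N
        [1,2] "which" : ((N/S)/PP)\N
      [2,3] "city" : PP
    [3,4] "the" : (S/N)\(N/S)
  [4,7] N   <
    [4,6] NP   >
      [4,5] "a" : NP/S
      [5,6] "river" : S
    [6,7] "heard" : N\NP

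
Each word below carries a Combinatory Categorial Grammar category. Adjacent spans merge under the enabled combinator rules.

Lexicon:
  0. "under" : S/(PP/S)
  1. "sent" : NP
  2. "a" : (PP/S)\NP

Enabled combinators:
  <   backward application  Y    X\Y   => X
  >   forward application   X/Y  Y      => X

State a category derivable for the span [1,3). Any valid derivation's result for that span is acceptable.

PP/S

[0,3] S   >
  [0,1] "under" : S/(PP/S)
  [1,3] PP/S   <
    [1,2] "sent" : NP
    [2,3] "a" : (PP/S)\NP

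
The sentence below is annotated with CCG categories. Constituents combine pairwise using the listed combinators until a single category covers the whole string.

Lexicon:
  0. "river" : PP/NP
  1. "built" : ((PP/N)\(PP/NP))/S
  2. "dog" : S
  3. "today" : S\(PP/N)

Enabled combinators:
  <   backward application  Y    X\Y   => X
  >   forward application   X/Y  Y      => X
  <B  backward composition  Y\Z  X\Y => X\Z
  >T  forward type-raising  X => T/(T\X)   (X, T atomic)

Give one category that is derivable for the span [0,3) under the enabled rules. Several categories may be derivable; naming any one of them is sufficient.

[0,4] S   <
  [0,3] PP/N   <
    [0,1] "river" : PP/NP
    [1,3] (PP/N)\(PP/NP)   >
      [1,2] "built" : ((PP/N)\(PP/NP))/S
      [2,3] "dog" : S
  [3,4] "today" : S\(PP/N)

PP/N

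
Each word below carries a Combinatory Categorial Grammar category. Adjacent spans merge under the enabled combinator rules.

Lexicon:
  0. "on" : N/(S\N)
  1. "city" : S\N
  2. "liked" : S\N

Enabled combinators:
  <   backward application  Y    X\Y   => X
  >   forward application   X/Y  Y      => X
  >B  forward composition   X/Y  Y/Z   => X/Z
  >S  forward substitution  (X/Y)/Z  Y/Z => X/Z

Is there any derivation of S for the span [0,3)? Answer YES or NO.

YES

[0,3] S   <
  [0,2] N   >
    [0,1] "on" : N/(S\N)
    [1,2] "city" : S\N
  [2,3] "liked" : S\N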